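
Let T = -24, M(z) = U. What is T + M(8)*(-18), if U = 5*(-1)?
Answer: 66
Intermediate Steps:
U = -5
M(z) = -5
T + M(8)*(-18) = -24 - 5*(-18) = -24 + 90 = 66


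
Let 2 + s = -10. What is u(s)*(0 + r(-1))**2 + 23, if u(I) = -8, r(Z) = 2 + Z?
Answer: 15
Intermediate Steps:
s = -12 (s = -2 - 10 = -12)
u(s)*(0 + r(-1))**2 + 23 = -8*(0 + (2 - 1))**2 + 23 = -8*(0 + 1)**2 + 23 = -8*1**2 + 23 = -8*1 + 23 = -8 + 23 = 15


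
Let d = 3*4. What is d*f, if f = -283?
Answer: -3396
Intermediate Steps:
d = 12
d*f = 12*(-283) = -3396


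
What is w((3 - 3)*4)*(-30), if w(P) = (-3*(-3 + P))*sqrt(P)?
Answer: 0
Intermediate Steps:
w(P) = sqrt(P)*(9 - 3*P) (w(P) = (9 - 3*P)*sqrt(P) = sqrt(P)*(9 - 3*P))
w((3 - 3)*4)*(-30) = (3*sqrt((3 - 3)*4)*(3 - (3 - 3)*4))*(-30) = (3*sqrt(0*4)*(3 - 0*4))*(-30) = (3*sqrt(0)*(3 - 1*0))*(-30) = (3*0*(3 + 0))*(-30) = (3*0*3)*(-30) = 0*(-30) = 0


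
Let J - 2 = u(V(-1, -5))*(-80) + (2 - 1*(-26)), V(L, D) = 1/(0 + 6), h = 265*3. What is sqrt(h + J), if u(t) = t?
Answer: sqrt(7305)/3 ≈ 28.490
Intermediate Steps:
h = 795
V(L, D) = 1/6
J = 50/3 (J = 2 + ((1/6)*(-80) + (2 - 1*(-26))) = 2 + (-40/3 + (2 + 26)) = 2 + (-40/3 + 28) = 2 + 44/3 = 50/3 ≈ 16.667)
sqrt(h + J) = sqrt(795 + 50/3) = sqrt(2435/3) = sqrt(7305)/3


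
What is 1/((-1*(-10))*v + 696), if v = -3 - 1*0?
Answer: 1/666 ≈ 0.0015015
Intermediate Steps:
v = -3 (v = -3 + 0 = -3)
1/((-1*(-10))*v + 696) = 1/(-1*(-10)*(-3) + 696) = 1/(10*(-3) + 696) = 1/(-30 + 696) = 1/666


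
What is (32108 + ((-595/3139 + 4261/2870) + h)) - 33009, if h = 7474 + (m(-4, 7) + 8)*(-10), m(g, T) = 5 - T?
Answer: 58686828719/9008930 ≈ 6514.3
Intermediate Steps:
h = 7414 (h = 7474 + ((5 - 1*7) + 8)*(-10) = 7474 + ((5 - 7) + 8)*(-10) = 7474 + (-2 + 8)*(-10) = 7474 + 6*(-10) = 7474 - 60 = 7414)
(32108 + ((-595/3139 + 4261/2870) + h)) - 33009 = (32108 + ((-595/3139 + 4261/2870) + 7414)) - 33009 = (32108 + (11667629/9008930 + 7414)) - 33009 = (32108 + 66803874649/9008930) - 33009 = 356062599089/9008930 - 33009 = 58686828719/9008930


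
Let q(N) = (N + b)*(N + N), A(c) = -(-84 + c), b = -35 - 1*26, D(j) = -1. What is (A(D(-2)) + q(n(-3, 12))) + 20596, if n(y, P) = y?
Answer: 21065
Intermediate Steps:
b = -61 (b = -35 - 26 = -61)
A(c) = 84 - c
q(N) = 2*N*(-61 + N) (q(N) = (N - 61)*(N + N) = (-61 + N)*(2*N) = 2*N*(-61 + N))
(A(D(-2)) + q(n(-3, 12))) + 20596 = ((84 - 1*(-1)) + 2*(-3)*(-61 - 3)) + 20596 = ((84 + 1) + 2*(-3)*(-64)) + 20596 = (85 + 384) + 20596 = 469 + 20596 = 21065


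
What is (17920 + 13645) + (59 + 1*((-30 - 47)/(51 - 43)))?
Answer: 252915/8 ≈ 31614.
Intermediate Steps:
(17920 + 13645) + (59 + 1*((-30 - 47)/(51 - 43))) = 31565 + (59 + 1*(-77/8)) = 31565 + (59 - 77/8) = 31565 + 395/8 = 252915/8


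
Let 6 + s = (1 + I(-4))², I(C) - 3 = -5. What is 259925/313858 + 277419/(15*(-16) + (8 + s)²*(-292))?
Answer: -14387451267/150024124 ≈ -95.901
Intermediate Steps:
I(C) = -2 (I(C) = 3 - 5 = -2)
s = -5 (s = -6 + (1 - 2)² = -6 + (-1)² = -6 + 1 = -5)
259925/313858 + 277419/(15*(-16) + (8 + s)²*(-292)) = 259925/313858 + 277419/(15*(-16) + (8 - 5)²*(-292)) = 259925*(1/313858) + 277419/(-240 + 3²*(-292)) = 259925/313858 + 277419/(-240 + 9*(-292)) = 259925/313858 + 277419/(-240 - 2628) = 259925/313858 + 277419/(-2868) = 259925/313858 + 277419*(-1/2868) = 259925/313858 - 92473/956 = -14387451267/150024124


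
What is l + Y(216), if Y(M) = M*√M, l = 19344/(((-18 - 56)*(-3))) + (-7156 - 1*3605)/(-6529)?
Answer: 21447653/241573 + 1296*√6 ≈ 3263.3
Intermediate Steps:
l = 21447653/241573 (l = 19344/((-74*(-3))) + (-7156 - 3605)*(-1/6529) = 19344/222 - 10761*(-1/6529) = 19344*(1/222) + 10761/6529 = 3224/37 + 10761/6529 = 21447653/241573 ≈ 88.783)
Y(M) = M^(3/2)
l + Y(216) = 21447653/241573 + 216^(3/2) = 21447653/241573 + 1296*√6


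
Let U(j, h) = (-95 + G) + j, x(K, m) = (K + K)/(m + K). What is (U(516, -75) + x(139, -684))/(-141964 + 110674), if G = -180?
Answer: -43689/5684350 ≈ -0.0076858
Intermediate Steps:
x(K, m) = 2*K/(K + m) (x(K, m) = (2*K)/(K + m) = 2*K/(K + m))
U(j, h) = -275 + j (U(j, h) = (-95 - 180) + j = -275 + j)
(U(516, -75) + x(139, -684))/(-141964 + 110674) = ((-275 + 516) + 2*139/(139 - 684))/(-141964 + 110674) = (241 + 2*139/(-545))/(-31290) = (241 + 2*139*(-1/545))*(-1/31290) = (241 - 278/545)*(-1/31290) = (131067/545)*(-1/31290) = -43689/5684350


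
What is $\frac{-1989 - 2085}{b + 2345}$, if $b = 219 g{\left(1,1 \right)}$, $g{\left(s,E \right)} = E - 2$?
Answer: $- \frac{2037}{1063} \approx -1.9163$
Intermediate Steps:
$g{\left(s,E \right)} = -2 + E$
$b = -219$ ($b = 219 \left(-2 + 1\right) = 219 \left(-1\right) = -219$)
$\frac{-1989 - 2085}{b + 2345} = \frac{-1989 - 2085}{-219 + 2345} = - \frac{4074}{2126} = \left(-4074\right) \frac{1}{2126} = - \frac{2037}{1063}$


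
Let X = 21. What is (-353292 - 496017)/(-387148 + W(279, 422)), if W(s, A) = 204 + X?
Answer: 849309/386923 ≈ 2.1950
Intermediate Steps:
W(s, A) = 225 (W(s, A) = 204 + 21 = 225)
(-353292 - 496017)/(-387148 + W(279, 422)) = (-353292 - 496017)/(-387148 + 225) = -849309/(-386923) = -849309*(-1/386923) = 849309/386923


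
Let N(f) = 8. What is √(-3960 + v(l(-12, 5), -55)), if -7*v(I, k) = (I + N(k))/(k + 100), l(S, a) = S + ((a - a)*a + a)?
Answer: I*√43659035/105 ≈ 62.929*I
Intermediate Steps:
l(S, a) = S + a (l(S, a) = S + (0*a + a) = S + (0 + a) = S + a)
v(I, k) = -(8 + I)/(7*(100 + k)) (v(I, k) = -(I + 8)/(7*(k + 100)) = -(8 + I)/(7*(100 + k)))
√(-3960 + v(l(-12, 5), -55)) = √(-3960 + (-8 - (-12 + 5))/(7*(100 - 55))) = √(-3960 + (⅐)*(-8 - 1*(-7))/45) = √(-3960 + (⅐)*(1/45)*(-8 + 7)) = √(-3960 + (⅐)*(1/45)*(-1)) = √(-3960 - 1/315) = √(-1247401/315) = I*√43659035/105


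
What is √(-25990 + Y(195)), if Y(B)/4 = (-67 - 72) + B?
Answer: I*√25766 ≈ 160.52*I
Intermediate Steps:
Y(B) = -556 + 4*B (Y(B) = 4*((-67 - 72) + B) = 4*(-139 + B) = -556 + 4*B)
√(-25990 + Y(195)) = √(-25990 + (-556 + 4*195)) = √(-25990 + (-556 + 780)) = √(-25990 + 224) = √(-25766) = I*√25766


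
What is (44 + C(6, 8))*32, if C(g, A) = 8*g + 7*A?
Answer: 4736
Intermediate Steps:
C(g, A) = 7*A + 8*g
(44 + C(6, 8))*32 = (44 + (7*8 + 8*6))*32 = (44 + (56 + 48))*32 = (44 + 104)*32 = 148*32 = 4736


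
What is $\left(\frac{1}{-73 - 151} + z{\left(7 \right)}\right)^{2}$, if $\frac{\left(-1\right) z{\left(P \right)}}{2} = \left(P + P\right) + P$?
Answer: $\frac{88529281}{50176} \approx 1764.4$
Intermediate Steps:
$z{\left(P \right)} = - 6 P$ ($z{\left(P \right)} = - 2 \left(\left(P + P\right) + P\right) = - 2 \left(2 P + P\right) = - 2 \cdot 3 P = - 6 P$)
$\left(\frac{1}{-73 - 151} + z{\left(7 \right)}\right)^{2} = \left(\frac{1}{-73 - 151} - 42\right)^{2} = \left(\frac{1}{-224} - 42\right)^{2} = \left(- \frac{1}{224} - 42\right)^{2} = \left(- \frac{9409}{224}\right)^{2} = \frac{88529281}{50176}$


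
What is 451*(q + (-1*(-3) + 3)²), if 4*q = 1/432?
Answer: 28056259/1728 ≈ 16236.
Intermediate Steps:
q = 1/1728 (q = (¼)/432 = (¼)*(1/432) = 1/1728 ≈ 0.00057870)
451*(q + (-1*(-3) + 3)²) = 451*(1/1728 + (-1*(-3) + 3)²) = 451*(1/1728 + (3 + 3)²) = 451*(1/1728 + 6²) = 451*(1/1728 + 36) = 451*(62209/1728) = 28056259/1728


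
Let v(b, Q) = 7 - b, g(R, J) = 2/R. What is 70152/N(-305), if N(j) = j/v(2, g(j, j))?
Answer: -70152/61 ≈ -1150.0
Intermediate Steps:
N(j) = j/5 (N(j) = j/(7 - 1*2) = j/(7 - 2) = j/5)
70152/N(-305) = 70152/(((⅕)*(-305))) = 70152/(-61) = 70152*(-1/61) = -70152/61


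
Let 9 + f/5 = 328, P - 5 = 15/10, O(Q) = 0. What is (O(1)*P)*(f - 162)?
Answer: 0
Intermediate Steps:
P = 13/2 (P = 5 + 15/10 = 5 + 15*(⅒) = 5 + 3/2 = 13/2 ≈ 6.5000)
f = 1595 (f = -45 + 5*328 = -45 + 1640 = 1595)
(O(1)*P)*(f - 162) = (0*(13/2))*(1595 - 162) = 0*1433 = 0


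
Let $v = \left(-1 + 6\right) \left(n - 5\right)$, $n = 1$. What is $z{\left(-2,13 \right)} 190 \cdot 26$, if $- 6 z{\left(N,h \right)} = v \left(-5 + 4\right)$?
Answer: $- \frac{49400}{3} \approx -16467.0$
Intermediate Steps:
$v = -20$ ($v = \left(-1 + 6\right) \left(1 - 5\right) = 5 \left(-4\right) = -20$)
$z{\left(N,h \right)} = - \frac{10}{3}$ ($z{\left(N,h \right)} = - \frac{\left(-20\right) \left(-5 + 4\right)}{6} = - \frac{\left(-20\right) \left(-1\right)}{6} = \left(- \frac{1}{6}\right) 20 = - \frac{10}{3}$)
$z{\left(-2,13 \right)} 190 \cdot 26 = \left(- \frac{10}{3}\right) 190 \cdot 26 = \left(- \frac{1900}{3}\right) 26 = - \frac{49400}{3}$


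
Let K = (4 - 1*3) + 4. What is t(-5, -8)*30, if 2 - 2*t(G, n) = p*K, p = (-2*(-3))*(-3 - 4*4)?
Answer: 8580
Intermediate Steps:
K = 5 (K = (4 - 3) + 4 = 1 + 4 = 5)
p = -114 (p = 6*(-3 - 16) = 6*(-19) = -114)
t(G, n) = 286 (t(G, n) = 1 - (-57)*5 = 1 - 1/2*(-570) = 1 + 285 = 286)
t(-5, -8)*30 = 286*30 = 8580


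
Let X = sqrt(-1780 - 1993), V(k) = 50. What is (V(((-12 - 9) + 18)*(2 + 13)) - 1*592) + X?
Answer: -542 + 7*I*sqrt(77) ≈ -542.0 + 61.425*I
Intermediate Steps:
X = 7*I*sqrt(77) (X = sqrt(-3773) = 7*I*sqrt(77) ≈ 61.425*I)
(V(((-12 - 9) + 18)*(2 + 13)) - 1*592) + X = (50 - 1*592) + 7*I*sqrt(77) = (50 - 592) + 7*I*sqrt(77) = -542 + 7*I*sqrt(77)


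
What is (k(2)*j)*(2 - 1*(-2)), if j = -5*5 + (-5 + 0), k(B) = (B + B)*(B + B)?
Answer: -1920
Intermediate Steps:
k(B) = 4*B² (k(B) = (2*B)*(2*B) = 4*B²)
j = -30 (j = -25 - 5 = -30)
(k(2)*j)*(2 - 1*(-2)) = ((4*2²)*(-30))*(2 - 1*(-2)) = ((4*4)*(-30))*(2 + 2) = (16*(-30))*4 = -480*4 = -1920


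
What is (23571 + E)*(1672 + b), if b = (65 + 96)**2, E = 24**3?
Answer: 1031840235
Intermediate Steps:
E = 13824
b = 25921 (b = 161**2 = 25921)
(23571 + E)*(1672 + b) = (23571 + 13824)*(1672 + 25921) = 37395*27593 = 1031840235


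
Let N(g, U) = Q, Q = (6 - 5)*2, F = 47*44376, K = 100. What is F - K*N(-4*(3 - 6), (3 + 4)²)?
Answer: 2085472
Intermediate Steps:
F = 2085672
Q = 2 (Q = 1*2 = 2)
N(g, U) = 2
F - K*N(-4*(3 - 6), (3 + 4)²) = 2085672 - 100*2 = 2085672 - 1*200 = 2085672 - 200 = 2085472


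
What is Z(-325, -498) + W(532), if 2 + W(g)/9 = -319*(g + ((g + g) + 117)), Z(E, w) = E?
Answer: -4918366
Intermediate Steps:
W(g) = -335925 - 8613*g (W(g) = -18 + 9*(-319*(g + ((g + g) + 117))) = -18 + 9*(-319*(g + (2*g + 117))) = -18 + 9*(-319*(g + (117 + 2*g))) = -18 + 9*(-319*(117 + 3*g)) = -18 + 9*(-37323 - 957*g) = -18 + (-335907 - 8613*g) = -335925 - 8613*g)
Z(-325, -498) + W(532) = -325 + (-335925 - 8613*532) = -325 + (-335925 - 4582116) = -325 - 4918041 = -4918366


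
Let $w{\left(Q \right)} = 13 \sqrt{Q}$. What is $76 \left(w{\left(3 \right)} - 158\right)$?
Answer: $-12008 + 988 \sqrt{3} \approx -10297.0$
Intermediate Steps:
$76 \left(w{\left(3 \right)} - 158\right) = 76 \left(13 \sqrt{3} - 158\right) = 76 \left(-158 + 13 \sqrt{3}\right) = -12008 + 988 \sqrt{3}$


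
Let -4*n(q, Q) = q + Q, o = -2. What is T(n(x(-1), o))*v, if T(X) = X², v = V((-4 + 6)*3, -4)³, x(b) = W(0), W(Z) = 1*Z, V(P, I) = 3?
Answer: 27/4 ≈ 6.7500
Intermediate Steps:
W(Z) = Z
x(b) = 0
n(q, Q) = -Q/4 - q/4 (n(q, Q) = -(q + Q)/4 = -(Q + q)/4 = -Q/4 - q/4)
v = 27 (v = 3³ = 27)
T(n(x(-1), o))*v = (-¼*(-2) - ¼*0)²*27 = (½ + 0)²*27 = (½)²*27 = (¼)*27 = 27/4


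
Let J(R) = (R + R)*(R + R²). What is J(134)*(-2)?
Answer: -9696240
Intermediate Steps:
J(R) = 2*R*(R + R²) (J(R) = (2*R)*(R + R²) = 2*R*(R + R²))
J(134)*(-2) = (2*134²*(1 + 134))*(-2) = (2*17956*135)*(-2) = 4848120*(-2) = -9696240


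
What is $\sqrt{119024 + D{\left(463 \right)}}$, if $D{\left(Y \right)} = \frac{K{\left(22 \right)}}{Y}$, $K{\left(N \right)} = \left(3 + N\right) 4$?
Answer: $\frac{142 \sqrt{1265379}}{463} \approx 345.0$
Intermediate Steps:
$K{\left(N \right)} = 12 + 4 N$
$D{\left(Y \right)} = \frac{100}{Y}$ ($D{\left(Y \right)} = \frac{12 + 4 \cdot 22}{Y} = \frac{12 + 88}{Y} = \frac{100}{Y}$)
$\sqrt{119024 + D{\left(463 \right)}} = \sqrt{119024 + \frac{100}{463}} = \sqrt{\frac{55108212}{463}} = \frac{142 \sqrt{1265379}}{463}$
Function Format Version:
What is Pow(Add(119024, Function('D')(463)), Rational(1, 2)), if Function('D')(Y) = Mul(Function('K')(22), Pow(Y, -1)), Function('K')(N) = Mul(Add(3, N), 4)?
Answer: Mul(Rational(142, 463), Pow(1265379, Rational(1, 2))) ≈ 345.00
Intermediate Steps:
Function('K')(N) = Add(12, Mul(4, N))
Function('D')(Y) = Mul(100, Pow(Y, -1)) (Function('D')(Y) = Mul(Add(12, Mul(4, 22)), Pow(Y, -1)) = Mul(Add(12, 88), Pow(Y, -1)) = Mul(100, Pow(Y, -1)))
Pow(Add(119024, Function('D')(463)), Rational(1, 2)) = Pow(Add(119024, Mul(100, Pow(463, -1))), Rational(1, 2)) = Pow(Add(119024, Mul(100, Rational(1, 463))), Rational(1, 2)) = Pow(Add(119024, Rational(100, 463)), Rational(1, 2)) = Pow(Rational(55108212, 463), Rational(1, 2)) = Mul(Rational(142, 463), Pow(1265379, Rational(1, 2)))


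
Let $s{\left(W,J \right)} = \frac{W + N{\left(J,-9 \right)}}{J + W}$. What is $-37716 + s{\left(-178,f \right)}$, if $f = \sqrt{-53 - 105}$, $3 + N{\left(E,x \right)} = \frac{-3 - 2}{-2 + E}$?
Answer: $\frac{- 7467411 i - 6788699 \sqrt{158}}{18 \left(10 \sqrt{158} + 11 i\right)} \approx -37715.0 + 0.069257 i$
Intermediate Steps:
$N{\left(E,x \right)} = -3 - \frac{5}{-2 + E}$ ($N{\left(E,x \right)} = -3 + \frac{-3 - 2}{-2 + E} = -3 - \frac{5}{-2 + E}$)
$f = i \sqrt{158}$ ($f = \sqrt{-158} = i \sqrt{158} \approx 12.57 i$)
$s{\left(W,J \right)} = \frac{W + \frac{1 - 3 J}{-2 + J}}{J + W}$
$-37716 + s{\left(-178,f \right)} = -37716 + \frac{1 - 3 i \sqrt{158} - 178 \left(-2 + i \sqrt{158}\right)}{\left(-2 + i \sqrt{158}\right) \left(i \sqrt{158} - 178\right)} = -37716 + \frac{1 - 3 i \sqrt{158} + \left(356 - 178 i \sqrt{158}\right)}{\left(-2 + i \sqrt{158}\right) \left(-178 + i \sqrt{158}\right)} = -37716 + \frac{357 - 181 i \sqrt{158}}{\left(-2 + i \sqrt{158}\right) \left(-178 + i \sqrt{158}\right)} = -37716 + \frac{357 - 181 i \sqrt{158}}{\left(-178 + i \sqrt{158}\right) \left(-2 + i \sqrt{158}\right)}$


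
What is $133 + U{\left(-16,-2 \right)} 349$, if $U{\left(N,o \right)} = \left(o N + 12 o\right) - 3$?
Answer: $1878$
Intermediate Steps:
$U{\left(N,o \right)} = -3 + 12 o + N o$ ($U{\left(N,o \right)} = \left(N o + 12 o\right) - 3 = \left(12 o + N o\right) - 3 = -3 + 12 o + N o$)
$133 + U{\left(-16,-2 \right)} 349 = 133 + \left(-3 + 12 \left(-2\right) - -32\right) 349 = 133 + \left(-3 - 24 + 32\right) 349 = 133 + 5 \cdot 349 = 133 + 1745 = 1878$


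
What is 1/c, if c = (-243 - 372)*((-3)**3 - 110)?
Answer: 1/84255 ≈ 1.1869e-5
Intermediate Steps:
c = 84255 (c = -615*(-27 - 110) = -615*(-137) = 84255)
1/c = 1/84255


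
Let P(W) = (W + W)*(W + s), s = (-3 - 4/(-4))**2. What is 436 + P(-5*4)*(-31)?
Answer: -19404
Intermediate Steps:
s = 4 (s = (-3 - 4*(-1/4))**2 = (-3 + 1)**2 = (-2)**2 = 4)
P(W) = 2*W*(4 + W) (P(W) = (W + W)*(W + 4) = (2*W)*(4 + W) = 2*W*(4 + W))
436 + P(-5*4)*(-31) = 436 + (2*(-5*4)*(4 - 5*4))*(-31) = 436 + (2*(-20)*(4 - 20))*(-31) = 436 + (2*(-20)*(-16))*(-31) = 436 + 640*(-31) = 436 - 19840 = -19404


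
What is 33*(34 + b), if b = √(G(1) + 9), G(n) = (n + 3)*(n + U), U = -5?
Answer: 1122 + 33*I*√7 ≈ 1122.0 + 87.31*I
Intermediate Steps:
G(n) = (-5 + n)*(3 + n) (G(n) = (n + 3)*(n - 5) = (3 + n)*(-5 + n) = (-5 + n)*(3 + n))
b = I*√7 (b = √((-15 + 1² - 2*1) + 9) = √((-15 + 1 - 2) + 9) = √(-16 + 9) = √(-7) = I*√7 ≈ 2.6458*I)
33*(34 + b) = 33*(34 + I*√7) = 1122 + 33*I*√7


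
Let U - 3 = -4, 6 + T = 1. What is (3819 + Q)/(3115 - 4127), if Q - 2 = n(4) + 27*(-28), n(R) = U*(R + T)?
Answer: -1533/506 ≈ -3.0296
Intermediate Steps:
T = -5 (T = -6 + 1 = -5)
U = -1 (U = 3 - 4 = -1)
n(R) = 5 - R (n(R) = -(R - 5) = -(-5 + R) = 5 - R)
Q = -753 (Q = 2 + ((5 - 1*4) + 27*(-28)) = 2 + ((5 - 4) - 756) = 2 + (1 - 756) = 2 - 755 = -753)
(3819 + Q)/(3115 - 4127) = (3819 - 753)/(3115 - 4127) = 3066/(-1012) = 3066*(-1/1012) = -1533/506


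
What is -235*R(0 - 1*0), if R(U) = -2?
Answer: 470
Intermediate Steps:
-235*R(0 - 1*0) = -235*(-2) = 470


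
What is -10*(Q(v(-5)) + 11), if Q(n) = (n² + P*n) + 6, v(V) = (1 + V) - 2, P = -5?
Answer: -830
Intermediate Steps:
v(V) = -1 + V
Q(n) = 6 + n² - 5*n (Q(n) = (n² - 5*n) + 6 = 6 + n² - 5*n)
-10*(Q(v(-5)) + 11) = -10*((6 + (-1 - 5)² - 5*(-1 - 5)) + 11) = -10*((6 + (-6)² - 5*(-6)) + 11) = -10*((6 + 36 + 30) + 11) = -10*(72 + 11) = -10*83 = -830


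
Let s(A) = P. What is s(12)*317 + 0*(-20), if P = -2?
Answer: -634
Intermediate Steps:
s(A) = -2
s(12)*317 + 0*(-20) = -2*317 + 0*(-20) = -634 + 0 = -634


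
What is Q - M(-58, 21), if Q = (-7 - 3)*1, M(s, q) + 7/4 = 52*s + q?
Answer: 11947/4 ≈ 2986.8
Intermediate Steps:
M(s, q) = -7/4 + q + 52*s (M(s, q) = -7/4 + (52*s + q) = -7/4 + (q + 52*s) = -7/4 + q + 52*s)
Q = -10 (Q = -10*1 = -10)
Q - M(-58, 21) = -10 - (-7/4 + 21 + 52*(-58)) = -10 - (-7/4 + 21 - 3016) = -10 - 1*(-11987/4) = -10 + 11987/4 = 11947/4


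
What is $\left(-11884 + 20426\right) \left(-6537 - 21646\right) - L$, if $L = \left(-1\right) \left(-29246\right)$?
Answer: $-240768432$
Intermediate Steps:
$L = 29246$
$\left(-11884 + 20426\right) \left(-6537 - 21646\right) - L = \left(-11884 + 20426\right) \left(-6537 - 21646\right) - 29246 = 8542 \left(-28183\right) - 29246 = -240739186 - 29246 = -240768432$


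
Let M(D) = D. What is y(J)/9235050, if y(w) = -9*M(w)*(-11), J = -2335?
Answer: -1401/55970 ≈ -0.025031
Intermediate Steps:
y(w) = 99*w (y(w) = -9*w*(-11) = 99*w)
y(J)/9235050 = (99*(-2335))/9235050 = -231165*1/9235050 = -1401/55970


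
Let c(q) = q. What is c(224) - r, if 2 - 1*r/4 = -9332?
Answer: -37112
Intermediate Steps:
r = 37336 (r = 8 - 4*(-9332) = 8 + 37328 = 37336)
c(224) - r = 224 - 1*37336 = 224 - 37336 = -37112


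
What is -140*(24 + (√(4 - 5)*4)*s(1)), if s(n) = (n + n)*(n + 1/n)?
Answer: -3360 - 2240*I ≈ -3360.0 - 2240.0*I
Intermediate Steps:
s(n) = 2*n*(n + 1/n) (s(n) = (2*n)*(n + 1/n) = 2*n*(n + 1/n))
-140*(24 + (√(4 - 5)*4)*s(1)) = -140*(24 + (√(4 - 5)*4)*(2 + 2*1²)) = -140*(24 + (√(-1)*4)*(2 + 2*1)) = -140*(24 + (I*4)*(2 + 2)) = -140*(24 + (4*I)*4) = -140*(24 + 16*I) = -3360 - 2240*I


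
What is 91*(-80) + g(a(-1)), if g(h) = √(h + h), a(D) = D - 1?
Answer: -7280 + 2*I ≈ -7280.0 + 2.0*I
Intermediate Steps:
a(D) = -1 + D
g(h) = √2*√h (g(h) = √(2*h) = √2*√h)
91*(-80) + g(a(-1)) = 91*(-80) + √2*√(-1 - 1) = -7280 + √2*√(-2) = -7280 + √2*(I*√2) = -7280 + 2*I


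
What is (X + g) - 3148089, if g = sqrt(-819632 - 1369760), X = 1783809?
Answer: -1364280 + 4*I*sqrt(136837) ≈ -1.3643e+6 + 1479.7*I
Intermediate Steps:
g = 4*I*sqrt(136837) (g = sqrt(-2189392) = 4*I*sqrt(136837) ≈ 1479.7*I)
(X + g) - 3148089 = (1783809 + 4*I*sqrt(136837)) - 3148089 = -1364280 + 4*I*sqrt(136837)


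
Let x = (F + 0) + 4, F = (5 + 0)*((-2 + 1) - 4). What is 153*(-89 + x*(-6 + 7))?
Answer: -16830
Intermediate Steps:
F = -25 (F = 5*(-1 - 4) = 5*(-5) = -25)
x = -21 (x = (-25 + 0) + 4 = -25 + 4 = -21)
153*(-89 + x*(-6 + 7)) = 153*(-89 - 21*(-6 + 7)) = 153*(-89 - 21*1) = 153*(-89 - 21) = 153*(-110) = -16830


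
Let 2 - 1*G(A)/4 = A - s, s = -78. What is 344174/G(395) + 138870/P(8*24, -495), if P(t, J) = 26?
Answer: 63170639/12246 ≈ 5158.5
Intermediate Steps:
G(A) = -304 - 4*A (G(A) = 8 - 4*(A - 1*(-78)) = 8 - 4*(A + 78) = 8 - 4*(78 + A) = 8 + (-312 - 4*A) = -304 - 4*A)
344174/G(395) + 138870/P(8*24, -495) = 344174/(-304 - 4*395) + 138870/26 = 344174/(-304 - 1580) + 138870*(1/26) = 344174/(-1884) + 69435/13 = 344174*(-1/1884) + 69435/13 = -172087/942 + 69435/13 = 63170639/12246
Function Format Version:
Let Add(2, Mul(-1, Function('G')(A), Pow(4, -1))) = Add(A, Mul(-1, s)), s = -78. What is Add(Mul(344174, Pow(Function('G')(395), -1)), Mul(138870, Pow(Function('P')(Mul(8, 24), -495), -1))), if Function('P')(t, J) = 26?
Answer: Rational(63170639, 12246) ≈ 5158.5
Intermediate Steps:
Function('G')(A) = Add(-304, Mul(-4, A)) (Function('G')(A) = Add(8, Mul(-4, Add(A, Mul(-1, -78)))) = Add(8, Mul(-4, Add(A, 78))) = Add(8, Mul(-4, Add(78, A))) = Add(8, Add(-312, Mul(-4, A))) = Add(-304, Mul(-4, A)))
Add(Mul(344174, Pow(Function('G')(395), -1)), Mul(138870, Pow(Function('P')(Mul(8, 24), -495), -1))) = Add(Mul(344174, Pow(Add(-304, Mul(-4, 395)), -1)), Mul(138870, Pow(26, -1))) = Add(Mul(344174, Pow(Add(-304, -1580), -1)), Mul(138870, Rational(1, 26))) = Add(Mul(344174, Pow(-1884, -1)), Rational(69435, 13)) = Add(Mul(344174, Rational(-1, 1884)), Rational(69435, 13)) = Add(Rational(-172087, 942), Rational(69435, 13)) = Rational(63170639, 12246)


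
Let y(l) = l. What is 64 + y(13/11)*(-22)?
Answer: 38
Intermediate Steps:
64 + y(13/11)*(-22) = 64 + (13/11)*(-22) = 64 - 26 = 38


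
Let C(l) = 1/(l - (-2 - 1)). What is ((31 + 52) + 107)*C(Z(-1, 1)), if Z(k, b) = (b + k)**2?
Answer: 190/3 ≈ 63.333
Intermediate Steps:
C(l) = 1/(3 + l) (C(l) = 1/(l - 1*(-3)) = 1/(l + 3) = 1/(3 + l))
((31 + 52) + 107)*C(Z(-1, 1)) = ((31 + 52) + 107)/(3 + (1 - 1)**2) = (83 + 107)/(3 + 0**2) = 190/(3 + 0) = 190/3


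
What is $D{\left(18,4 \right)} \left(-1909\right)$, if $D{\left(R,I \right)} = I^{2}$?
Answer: $-30544$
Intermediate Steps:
$D{\left(18,4 \right)} \left(-1909\right) = 4^{2} \left(-1909\right) = 16 \left(-1909\right) = -30544$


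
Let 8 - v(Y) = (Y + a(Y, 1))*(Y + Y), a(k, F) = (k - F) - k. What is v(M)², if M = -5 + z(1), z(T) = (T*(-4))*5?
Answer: 1669264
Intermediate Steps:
z(T) = -20*T (z(T) = -4*T*5 = -20*T)
M = -25 (M = -5 - 20*1 = -5 - 20 = -25)
a(k, F) = -F
v(Y) = 8 - 2*Y*(-1 + Y) (v(Y) = 8 - (Y - 1*1)*(Y + Y) = 8 - (Y - 1)*2*Y = 8 - (-1 + Y)*2*Y = 8 - 2*Y*(-1 + Y))
v(M)² = (8 - 2*(-25)² + 2*(-25))² = (8 - 2*625 - 50)² = (8 - 1250 - 50)² = (-1292)² = 1669264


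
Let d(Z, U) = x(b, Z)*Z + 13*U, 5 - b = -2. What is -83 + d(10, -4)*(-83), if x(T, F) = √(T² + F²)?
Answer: 4233 - 830*√149 ≈ -5898.4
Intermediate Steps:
b = 7 (b = 5 - 1*(-2) = 5 + 2 = 7)
x(T, F) = √(F² + T²)
d(Z, U) = 13*U + Z*√(49 + Z²) (d(Z, U) = √(Z² + 7²)*Z + 13*U = √(Z² + 49)*Z + 13*U = √(49 + Z²)*Z + 13*U = Z*√(49 + Z²) + 13*U = 13*U + Z*√(49 + Z²))
-83 + d(10, -4)*(-83) = -83 + (13*(-4) + 10*√(49 + 10²))*(-83) = -83 + (-52 + 10*√(49 + 100))*(-83) = -83 + (-52 + 10*√149)*(-83) = -83 + (4316 - 830*√149) = 4233 - 830*√149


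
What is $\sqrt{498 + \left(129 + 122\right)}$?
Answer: $\sqrt{749} \approx 27.368$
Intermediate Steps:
$\sqrt{498 + \left(129 + 122\right)} = \sqrt{498 + 251} = \sqrt{749}$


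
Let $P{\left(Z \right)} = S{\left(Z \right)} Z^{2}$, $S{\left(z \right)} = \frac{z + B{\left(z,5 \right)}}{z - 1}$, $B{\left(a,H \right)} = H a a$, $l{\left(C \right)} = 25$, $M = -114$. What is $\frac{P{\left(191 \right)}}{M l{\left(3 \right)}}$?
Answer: $- \frac{1665321169}{135375} \approx -12302.0$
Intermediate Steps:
$B{\left(a,H \right)} = H a^{2}$
$S{\left(z \right)} = \frac{z + 5 z^{2}}{-1 + z}$ ($S{\left(z \right)} = \frac{z + 5 z^{2}}{z - 1} = \frac{z + 5 z^{2}}{-1 + z}$)
$P{\left(Z \right)} = \frac{Z^{3} \left(1 + 5 Z\right)}{-1 + Z}$ ($P{\left(Z \right)} = \frac{Z \left(1 + 5 Z\right)}{-1 + Z} Z^{2} = \frac{Z^{3} \left(1 + 5 Z\right)}{-1 + Z}$)
$\frac{P{\left(191 \right)}}{M l{\left(3 \right)}} = \frac{191^{3} \frac{1}{-1 + 191} \left(1 + 5 \cdot 191\right)}{\left(-114\right) 25} = \frac{6967871 \cdot \frac{1}{190} \left(1 + 955\right)}{-2850} = 6967871 \cdot \frac{1}{190} \cdot 956 \left(- \frac{1}{2850}\right) = \frac{3330642338}{95} \left(- \frac{1}{2850}\right) = - \frac{1665321169}{135375}$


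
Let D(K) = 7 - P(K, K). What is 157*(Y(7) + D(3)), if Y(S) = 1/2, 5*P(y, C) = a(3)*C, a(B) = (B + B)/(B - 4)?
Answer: 17427/10 ≈ 1742.7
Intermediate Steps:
a(B) = 2*B/(-4 + B) (a(B) = (2*B)/(-4 + B) = 2*B/(-4 + B))
P(y, C) = -6*C/5 (P(y, C) = ((2*3/(-4 + 3))*C)/5 = ((2*3/(-1))*C)/5 = ((2*3*(-1))*C)/5 = (-6*C)/5 = -6*C/5)
D(K) = 7 + 6*K/5 (D(K) = 7 - (-6)*K/5 = 7 + 6*K/5)
Y(S) = 1/2
157*(Y(7) + D(3)) = 157*(1/2 + (7 + (6/5)*3)) = 157*(1/2 + (7 + 18/5)) = 157*(1/2 + 53/5) = 157*(111/10) = 17427/10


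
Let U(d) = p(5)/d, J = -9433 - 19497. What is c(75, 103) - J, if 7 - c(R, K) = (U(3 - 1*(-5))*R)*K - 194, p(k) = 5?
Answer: 194423/8 ≈ 24303.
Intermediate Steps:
J = -28930
U(d) = 5/d
c(R, K) = 201 - 5*K*R/8 (c(R, K) = 7 - (((5/(3 - 1*(-5)))*R)*K - 194) = 7 - (((5/(3 + 5))*R)*K - 194) = 7 - (((5/8)*R)*K - 194) = 7 - (((5*(1/8))*R)*K - 194) = 7 - ((5*R/8)*K - 194) = 7 - (5*K*R/8 - 194) = 7 - (-194 + 5*K*R/8) = 7 + (194 - 5*K*R/8) = 201 - 5*K*R/8)
c(75, 103) - J = (201 - 5/8*103*75) - 1*(-28930) = (201 - 38625/8) + 28930 = -37017/8 + 28930 = 194423/8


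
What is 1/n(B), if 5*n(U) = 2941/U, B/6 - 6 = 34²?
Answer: 34860/2941 ≈ 11.853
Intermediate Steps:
B = 6972 (B = 36 + 6*34² = 36 + 6*1156 = 36 + 6936 = 6972)
n(U) = 2941/(5*U) (n(U) = (2941/U)/5 = 2941/(5*U))
1/n(B) = 1/((2941/5)/6972) = 1/((2941/5)*(1/6972)) = 1/(2941/34860) = 34860/2941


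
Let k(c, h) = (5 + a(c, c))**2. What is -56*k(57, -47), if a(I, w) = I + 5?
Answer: -251384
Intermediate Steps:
a(I, w) = 5 + I
k(c, h) = (10 + c)**2 (k(c, h) = (5 + (5 + c))**2 = (10 + c)**2)
-56*k(57, -47) = -56*(10 + 57)**2 = -56*67**2 = -56*4489 = -251384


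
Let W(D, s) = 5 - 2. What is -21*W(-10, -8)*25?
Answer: -1575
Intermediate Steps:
W(D, s) = 3
-21*W(-10, -8)*25 = -21*3*25 = -63*25 = -1575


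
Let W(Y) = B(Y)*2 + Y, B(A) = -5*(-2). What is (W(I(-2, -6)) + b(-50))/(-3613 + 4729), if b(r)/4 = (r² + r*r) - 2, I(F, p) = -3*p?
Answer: 10015/558 ≈ 17.948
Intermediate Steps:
B(A) = 10
W(Y) = 20 + Y (W(Y) = 10*2 + Y = 20 + Y)
b(r) = -8 + 8*r² (b(r) = 4*((r² + r*r) - 2) = 4*((r² + r²) - 2) = 4*(2*r² - 2) = 4*(-2 + 2*r²) = -8 + 8*r²)
(W(I(-2, -6)) + b(-50))/(-3613 + 4729) = ((20 - 3*(-6)) + (-8 + 8*(-50)²))/(-3613 + 4729) = ((20 + 18) + (-8 + 8*2500))/1116 = (38 + (-8 + 20000))*(1/1116) = (38 + 19992)*(1/1116) = 20030*(1/1116) = 10015/558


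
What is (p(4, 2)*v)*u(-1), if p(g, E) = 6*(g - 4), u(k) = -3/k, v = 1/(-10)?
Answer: 0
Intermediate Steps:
v = -⅒ ≈ -0.10000
p(g, E) = -24 + 6*g (p(g, E) = 6*(-4 + g) = -24 + 6*g)
(p(4, 2)*v)*u(-1) = ((-24 + 6*4)*(-⅒))*(-3/(-1)) = ((-24 + 24)*(-⅒))*(-3*(-1)) = (0*(-⅒))*3 = 0*3 = 0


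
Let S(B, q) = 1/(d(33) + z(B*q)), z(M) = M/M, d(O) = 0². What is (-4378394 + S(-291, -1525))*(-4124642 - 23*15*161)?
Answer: 18302501499491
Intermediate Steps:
d(O) = 0
z(M) = 1
S(B, q) = 1 (S(B, q) = 1/(0 + 1) = 1/1 = 1)
(-4378394 + S(-291, -1525))*(-4124642 - 23*15*161) = (-4378394 + 1)*(-4124642 - 23*15*161) = -4378393*(-4124642 - 345*161) = -4378393*(-4124642 - 55545) = -4378393*(-4180187) = 18302501499491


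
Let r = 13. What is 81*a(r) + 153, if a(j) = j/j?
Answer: 234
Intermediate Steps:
a(j) = 1
81*a(r) + 153 = 81*1 + 153 = 81 + 153 = 234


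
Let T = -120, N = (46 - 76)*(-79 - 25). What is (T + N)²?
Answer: 9000000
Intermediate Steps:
N = 3120 (N = -30*(-104) = 3120)
(T + N)² = (-120 + 3120)² = 3000² = 9000000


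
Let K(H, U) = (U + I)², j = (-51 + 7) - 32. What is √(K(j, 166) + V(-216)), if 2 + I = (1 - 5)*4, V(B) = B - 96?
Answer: 2*√5398 ≈ 146.94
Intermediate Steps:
V(B) = -96 + B
I = -18 (I = -2 + (1 - 5)*4 = -2 - 4*4 = -2 - 16 = -18)
j = -76 (j = -44 - 32 = -76)
K(H, U) = (-18 + U)² (K(H, U) = (U - 18)² = (-18 + U)²)
√(K(j, 166) + V(-216)) = √((-18 + 166)² + (-96 - 216)) = √(148² - 312) = √(21904 - 312) = √21592 = 2*√5398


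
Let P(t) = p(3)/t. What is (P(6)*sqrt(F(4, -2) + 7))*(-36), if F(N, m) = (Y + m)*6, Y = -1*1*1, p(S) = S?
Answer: -18*I*sqrt(11) ≈ -59.699*I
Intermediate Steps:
Y = -1 (Y = -1*1 = -1)
P(t) = 3/t
F(N, m) = -6 + 6*m (F(N, m) = (-1 + m)*6 = -6 + 6*m)
(P(6)*sqrt(F(4, -2) + 7))*(-36) = ((3/6)*sqrt((-6 + 6*(-2)) + 7))*(-36) = ((3*(1/6))*sqrt((-6 - 12) + 7))*(-36) = (sqrt(-18 + 7)/2)*(-36) = (sqrt(-11)/2)*(-36) = ((I*sqrt(11))/2)*(-36) = (I*sqrt(11)/2)*(-36) = -18*I*sqrt(11)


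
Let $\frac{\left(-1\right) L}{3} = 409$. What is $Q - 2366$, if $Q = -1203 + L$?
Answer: $-4796$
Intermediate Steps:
$L = -1227$ ($L = \left(-3\right) 409 = -1227$)
$Q = -2430$ ($Q = -1203 - 1227 = -2430$)
$Q - 2366 = -2430 - 2366 = -4796$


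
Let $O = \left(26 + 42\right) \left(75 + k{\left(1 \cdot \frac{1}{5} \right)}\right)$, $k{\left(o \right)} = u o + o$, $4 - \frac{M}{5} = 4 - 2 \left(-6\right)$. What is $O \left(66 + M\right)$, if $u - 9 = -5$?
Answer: $31008$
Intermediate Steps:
$M = -60$ ($M = 20 - 5 \left(4 - 2 \left(-6\right)\right) = 20 - 5 \left(4 - -12\right) = 20 - 5 \left(4 + 12\right) = 20 - 80 = -60$)
$u = 4$ ($u = 9 - 5 = 4$)
$k{\left(o \right)} = 5 o$ ($k{\left(o \right)} = 4 o + o = 5 o$)
$O = 5168$ ($O = \left(26 + 42\right) \left(75 + 5 \cdot 1 \cdot \frac{1}{5}\right) = 68 \left(75 + 5 \cdot 1 \cdot \frac{1}{5}\right) = 68 \left(75 + 5 \cdot \frac{1}{5}\right) = 68 \left(75 + 1\right) = 68 \cdot 76 = 5168$)
$O \left(66 + M\right) = 5168 \left(66 - 60\right) = 5168 \cdot 6 = 31008$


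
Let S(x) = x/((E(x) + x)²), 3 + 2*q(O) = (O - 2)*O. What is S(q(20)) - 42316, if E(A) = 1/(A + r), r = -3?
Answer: -664481573880322/15702846721 ≈ -42316.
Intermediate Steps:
E(A) = 1/(-3 + A) (E(A) = 1/(A - 3) = 1/(-3 + A))
q(O) = -3/2 + O*(-2 + O)/2 (q(O) = -3/2 + ((O - 2)*O)/2 = -3/2 + ((-2 + O)*O)/2 = -3/2 + (O*(-2 + O))/2 = -3/2 + O*(-2 + O)/2)
S(x) = x/(x + 1/(-3 + x))² (S(x) = x/((1/(-3 + x) + x)²) = x/((x + 1/(-3 + x))²) = x/(x + 1/(-3 + x))²)
S(q(20)) - 42316 = (-3/2 + (½)*20² - 1*20)*(-3 + (-3/2 + (½)*20² - 1*20))²/(1 + (-3/2 + (½)*20² - 1*20)*(-3 + (-3/2 + (½)*20² - 1*20)))² - 42316 = (-3/2 + (½)*400 - 20)*(-3 + (-3/2 + (½)*400 - 20))²/(1 + (-3/2 + (½)*400 - 20)*(-3 + (-3/2 + (½)*400 - 20)))² - 42316 = (-3/2 + 200 - 20)*(-3 + (-3/2 + 200 - 20))²/(1 + (-3/2 + 200 - 20)*(-3 + (-3/2 + 200 - 20)))² - 42316 = 357*(-3 + 357/2)²/(2*(1 + 357*(-3 + 357/2)/2)²) - 42316 = 357*(351/2)²/(2*(1 + (357/2)*(351/2))²) - 42316 = (357/2)*(123201/4)/(1 + 125307/4)² - 42316 = (357/2)*(123201/4)/(125311/4)² - 42316 = (357/2)*(16/15702846721)*(123201/4) - 42316 = 87965514/15702846721 - 42316 = -664481573880322/15702846721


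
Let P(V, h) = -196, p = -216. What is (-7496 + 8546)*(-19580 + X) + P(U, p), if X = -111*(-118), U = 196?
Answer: -6806296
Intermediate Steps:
X = 13098
(-7496 + 8546)*(-19580 + X) + P(U, p) = (-7496 + 8546)*(-19580 + 13098) - 196 = 1050*(-6482) - 196 = -6806100 - 196 = -6806296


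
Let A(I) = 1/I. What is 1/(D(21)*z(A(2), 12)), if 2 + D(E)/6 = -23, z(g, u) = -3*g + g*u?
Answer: -1/675 ≈ -0.0014815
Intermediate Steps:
D(E) = -150 (D(E) = -12 + 6*(-23) = -12 - 138 = -150)
1/(D(21)*z(A(2), 12)) = 1/(-150*(-3 + 12)/2) = 1/(-75*9) = 1/(-150*9/2) = 1/(-675) = -1/675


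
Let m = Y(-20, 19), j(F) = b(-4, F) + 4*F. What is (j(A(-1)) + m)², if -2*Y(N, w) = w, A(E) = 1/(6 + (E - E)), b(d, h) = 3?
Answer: 1225/36 ≈ 34.028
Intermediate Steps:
A(E) = ⅙ (A(E) = 1/(6 + 0) = 1/6 = ⅙)
Y(N, w) = -w/2
j(F) = 3 + 4*F
m = -19/2 (m = -½*19 = -19/2 ≈ -9.5000)
(j(A(-1)) + m)² = ((3 + 4*(⅙)) - 19/2)² = ((3 + ⅔) - 19/2)² = (11/3 - 19/2)² = (-35/6)² = 1225/36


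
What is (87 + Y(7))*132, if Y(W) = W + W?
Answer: 13332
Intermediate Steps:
Y(W) = 2*W
(87 + Y(7))*132 = (87 + 2*7)*132 = (87 + 14)*132 = 101*132 = 13332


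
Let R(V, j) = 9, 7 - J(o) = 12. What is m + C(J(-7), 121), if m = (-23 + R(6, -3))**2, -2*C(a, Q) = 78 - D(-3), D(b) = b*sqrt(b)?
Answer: 157 - 3*I*sqrt(3)/2 ≈ 157.0 - 2.5981*I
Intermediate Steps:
J(o) = -5 (J(o) = 7 - 1*12 = 7 - 12 = -5)
D(b) = b**(3/2)
C(a, Q) = -39 - 3*I*sqrt(3)/2 (C(a, Q) = -(78 - (-3)**(3/2))/2 = -(78 - (-3)*I*sqrt(3))/2 = -(78 + 3*I*sqrt(3))/2 = -39 - 3*I*sqrt(3)/2)
m = 196 (m = (-23 + 9)**2 = (-14)**2 = 196)
m + C(J(-7), 121) = 196 + (-39 - 3*I*sqrt(3)/2) = 157 - 3*I*sqrt(3)/2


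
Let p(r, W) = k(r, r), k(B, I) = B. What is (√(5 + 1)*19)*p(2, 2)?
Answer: 38*√6 ≈ 93.081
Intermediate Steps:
p(r, W) = r
(√(5 + 1)*19)*p(2, 2) = (√(5 + 1)*19)*2 = (√6*19)*2 = (19*√6)*2 = 38*√6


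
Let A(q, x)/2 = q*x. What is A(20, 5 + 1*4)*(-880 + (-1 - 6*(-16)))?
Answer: -282600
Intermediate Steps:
A(q, x) = 2*q*x (A(q, x) = 2*(q*x) = 2*q*x)
A(20, 5 + 1*4)*(-880 + (-1 - 6*(-16))) = (2*20*(5 + 1*4))*(-880 + (-1 - 6*(-16))) = (2*20*(5 + 4))*(-880 + (-1 + 96)) = (2*20*9)*(-880 + 95) = 360*(-785) = -282600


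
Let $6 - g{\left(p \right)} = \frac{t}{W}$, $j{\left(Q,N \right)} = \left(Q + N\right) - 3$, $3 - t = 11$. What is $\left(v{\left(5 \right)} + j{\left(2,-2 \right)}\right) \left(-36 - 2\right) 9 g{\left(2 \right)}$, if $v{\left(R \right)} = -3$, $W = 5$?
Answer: $\frac{77976}{5} \approx 15595.0$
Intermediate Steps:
$t = -8$ ($t = 3 - 11 = -8$)
$j{\left(Q,N \right)} = -3 + N + Q$ ($j{\left(Q,N \right)} = \left(N + Q\right) - 3 = -3 + N + Q$)
$g{\left(p \right)} = \frac{38}{5}$ ($g{\left(p \right)} = 6 - - \frac{8}{5} = 6 + \frac{8}{5} = \frac{38}{5}$)
$\left(v{\left(5 \right)} + j{\left(2,-2 \right)}\right) \left(-36 - 2\right) 9 g{\left(2 \right)} = \left(-3 - 3\right) \left(-36 - 2\right) 9 \cdot \frac{38}{5} = \left(-3 - 3\right) \left(-38\right) 9 \cdot \frac{38}{5} = \left(-6\right) \left(-38\right) 9 \cdot \frac{38}{5} = 228 \cdot 9 \cdot \frac{38}{5} = 2052 \cdot \frac{38}{5} = \frac{77976}{5}$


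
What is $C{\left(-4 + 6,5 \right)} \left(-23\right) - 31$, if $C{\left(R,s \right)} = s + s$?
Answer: $-261$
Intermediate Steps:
$C{\left(R,s \right)} = 2 s$
$C{\left(-4 + 6,5 \right)} \left(-23\right) - 31 = 2 \cdot 5 \left(-23\right) - 31 = 10 \left(-23\right) - 31 = -230 - 31 = -261$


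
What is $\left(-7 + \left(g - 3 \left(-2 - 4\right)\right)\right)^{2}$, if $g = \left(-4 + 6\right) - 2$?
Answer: $121$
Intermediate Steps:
$g = 0$ ($g = 2 - 2 = 0$)
$\left(-7 + \left(g - 3 \left(-2 - 4\right)\right)\right)^{2} = \left(-7 - 3 \left(-2 - 4\right)\right)^{2} = \left(-7 + \left(0 - 3 \left(-2 - 4\right)\right)\right)^{2} = \left(-7 + \left(0 - -18\right)\right)^{2} = \left(-7 + \left(0 + 18\right)\right)^{2} = \left(-7 + 18\right)^{2} = 11^{2} = 121$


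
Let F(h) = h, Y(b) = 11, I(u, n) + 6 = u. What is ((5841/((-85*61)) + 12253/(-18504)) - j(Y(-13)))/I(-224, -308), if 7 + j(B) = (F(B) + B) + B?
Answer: 2666137909/22066945200 ≈ 0.12082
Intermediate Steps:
I(u, n) = -6 + u
j(B) = -7 + 3*B (j(B) = -7 + ((B + B) + B) = -7 + (2*B + B) = -7 + 3*B)
((5841/((-85*61)) + 12253/(-18504)) - j(Y(-13)))/I(-224, -308) = ((5841/((-85*61)) + 12253/(-18504)) - (-7 + 3*11))/(-6 - 224) = ((5841/(-5185) + 12253*(-1/18504)) - (-7 + 33))/(-230) = ((5841*(-1/5185) - 12253/18504) - 1*26)*(-1/230) = ((-5841/5185 - 12253/18504) - 26)*(-1/230) = (-171613669/95943240 - 26)*(-1/230) = -2666137909/95943240*(-1/230) = 2666137909/22066945200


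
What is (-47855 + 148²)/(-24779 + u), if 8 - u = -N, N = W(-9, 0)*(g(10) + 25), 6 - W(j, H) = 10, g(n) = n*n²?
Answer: 25951/28871 ≈ 0.89886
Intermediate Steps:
g(n) = n³
W(j, H) = -4 (W(j, H) = 6 - 1*10 = 6 - 10 = -4)
N = -4100 (N = -4*(10³ + 25) = -4*(1000 + 25) = -4*1025 = -4100)
u = -4092 (u = 8 - (-1)*(-4100) = 8 - 1*4100 = 8 - 4100 = -4092)
(-47855 + 148²)/(-24779 + u) = (-47855 + 148²)/(-24779 - 4092) = (-47855 + 21904)/(-28871) = -25951*(-1/28871) = 25951/28871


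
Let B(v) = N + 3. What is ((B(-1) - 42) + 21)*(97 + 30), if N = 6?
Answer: -1524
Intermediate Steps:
B(v) = 9 (B(v) = 6 + 3 = 9)
((B(-1) - 42) + 21)*(97 + 30) = ((9 - 42) + 21)*(97 + 30) = (-33 + 21)*127 = -12*127 = -1524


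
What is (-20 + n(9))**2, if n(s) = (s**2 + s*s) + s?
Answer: 22801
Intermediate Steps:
n(s) = s + 2*s**2 (n(s) = (s**2 + s**2) + s = 2*s**2 + s = s + 2*s**2)
(-20 + n(9))**2 = (-20 + 9*(1 + 2*9))**2 = (-20 + 9*(1 + 18))**2 = (-20 + 9*19)**2 = (-20 + 171)**2 = 151**2 = 22801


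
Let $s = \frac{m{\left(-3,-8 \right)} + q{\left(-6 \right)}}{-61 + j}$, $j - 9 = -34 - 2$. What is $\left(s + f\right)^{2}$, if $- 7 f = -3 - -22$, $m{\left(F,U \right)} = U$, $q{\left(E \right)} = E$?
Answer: $\frac{619369}{94864} \approx 6.529$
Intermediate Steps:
$j = -27$ ($j = 9 - 36 = -27$)
$f = - \frac{19}{7}$ ($f = - \frac{-3 - -22}{7} = - \frac{-3 + 22}{7} = \left(- \frac{1}{7}\right) 19 = - \frac{19}{7} \approx -2.7143$)
$s = \frac{7}{44}$ ($s = \frac{-8 - 6}{-61 - 27} = - \frac{14}{-88} = \left(-14\right) \left(- \frac{1}{88}\right) = \frac{7}{44} \approx 0.15909$)
$\left(s + f\right)^{2} = \left(\frac{7}{44} - \frac{19}{7}\right)^{2} = \left(- \frac{787}{308}\right)^{2} = \frac{619369}{94864}$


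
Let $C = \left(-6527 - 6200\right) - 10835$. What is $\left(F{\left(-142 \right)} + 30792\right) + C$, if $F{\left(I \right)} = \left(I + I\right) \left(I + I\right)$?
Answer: $87886$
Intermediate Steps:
$F{\left(I \right)} = 4 I^{2}$ ($F{\left(I \right)} = 2 I 2 I = 4 I^{2}$)
$C = -23562$ ($C = -12727 - 10835 = -23562$)
$\left(F{\left(-142 \right)} + 30792\right) + C = \left(4 \left(-142\right)^{2} + 30792\right) - 23562 = \left(4 \cdot 20164 + 30792\right) - 23562 = \left(80656 + 30792\right) - 23562 = 111448 - 23562 = 87886$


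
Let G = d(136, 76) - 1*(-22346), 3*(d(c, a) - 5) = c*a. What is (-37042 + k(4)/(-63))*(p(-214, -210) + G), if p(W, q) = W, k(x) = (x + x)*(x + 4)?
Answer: -179105241370/189 ≈ -9.4765e+8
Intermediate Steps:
d(c, a) = 5 + a*c/3 (d(c, a) = 5 + (c*a)/3 = 5 + (a*c)/3 = 5 + a*c/3)
k(x) = 2*x*(4 + x) (k(x) = (2*x)*(4 + x) = 2*x*(4 + x))
G = 77389/3 (G = (5 + (⅓)*76*136) - 1*(-22346) = (5 + 10336/3) + 22346 = 10351/3 + 22346 = 77389/3 ≈ 25796.)
(-37042 + k(4)/(-63))*(p(-214, -210) + G) = (-37042 + (2*4*(4 + 4))/(-63))*(-214 + 77389/3) = (-37042 - 2*4*8/63)*(76747/3) = (-37042 - 1/63*64)*(76747/3) = (-37042 - 64/63)*(76747/3) = -2333710/63*76747/3 = -179105241370/189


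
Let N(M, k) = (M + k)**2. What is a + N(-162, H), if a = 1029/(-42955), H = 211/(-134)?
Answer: 20637391731031/771299980 ≈ 26757.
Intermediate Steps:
H = -211/134 (H = 211*(-1/134) = -211/134 ≈ -1.5746)
a = -1029/42955 (a = 1029*(-1/42955) = -1029/42955 ≈ -0.023955)
a + N(-162, H) = -1029/42955 + (-162 - 211/134)**2 = -1029/42955 + (-21919/134)**2 = -1029/42955 + 480442561/17956 = 20637391731031/771299980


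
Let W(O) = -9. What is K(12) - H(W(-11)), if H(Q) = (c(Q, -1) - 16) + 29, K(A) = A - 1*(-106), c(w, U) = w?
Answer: 114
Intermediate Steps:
K(A) = 106 + A (K(A) = A + 106 = 106 + A)
H(Q) = 13 + Q (H(Q) = (Q - 16) + 29 = (-16 + Q) + 29 = 13 + Q)
K(12) - H(W(-11)) = (106 + 12) - (13 - 9) = 118 - 1*4 = 118 - 4 = 114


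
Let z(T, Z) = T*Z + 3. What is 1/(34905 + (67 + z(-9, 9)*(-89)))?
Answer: 1/41914 ≈ 2.3858e-5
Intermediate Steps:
z(T, Z) = 3 + T*Z
1/(34905 + (67 + z(-9, 9)*(-89))) = 1/(34905 + (67 + (3 - 9*9)*(-89))) = 1/(34905 + (67 + (3 - 81)*(-89))) = 1/(34905 + (67 - 78*(-89))) = 1/(34905 + (67 + 6942)) = 1/(34905 + 7009) = 1/41914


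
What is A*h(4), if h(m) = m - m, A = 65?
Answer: 0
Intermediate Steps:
h(m) = 0
A*h(4) = 65*0 = 0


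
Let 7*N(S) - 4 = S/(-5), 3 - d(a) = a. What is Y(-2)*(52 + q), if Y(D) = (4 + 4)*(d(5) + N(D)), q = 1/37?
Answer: -21120/37 ≈ -570.81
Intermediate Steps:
d(a) = 3 - a
N(S) = 4/7 - S/35 (N(S) = 4/7 + (S/(-5))/7 = 4/7 + (S*(-⅕))/7 = 4/7 + (-S/5)/7 = 4/7 - S/35)
q = 1/37 ≈ 0.027027
Y(D) = -80/7 - 8*D/35 (Y(D) = (4 + 4)*((3 - 1*5) + (4/7 - D/35)) = 8*((3 - 5) + (4/7 - D/35)) = 8*(-2 + (4/7 - D/35)) = 8*(-10/7 - D/35) = -80/7 - 8*D/35)
Y(-2)*(52 + q) = (-80/7 - 8/35*(-2))*(52 + 1/37) = (-80/7 + 16/35)*(1925/37) = -384/35*1925/37 = -21120/37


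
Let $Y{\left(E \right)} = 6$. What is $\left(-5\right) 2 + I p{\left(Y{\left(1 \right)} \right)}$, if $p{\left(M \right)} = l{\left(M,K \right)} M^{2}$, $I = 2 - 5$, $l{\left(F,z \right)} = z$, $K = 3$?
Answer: $-334$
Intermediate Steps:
$I = -3$ ($I = 2 - 5 = -3$)
$p{\left(M \right)} = 3 M^{2}$
$\left(-5\right) 2 + I p{\left(Y{\left(1 \right)} \right)} = \left(-5\right) 2 - 3 \cdot 3 \cdot 6^{2} = -10 - 3 \cdot 3 \cdot 36 = -10 - 324 = -334$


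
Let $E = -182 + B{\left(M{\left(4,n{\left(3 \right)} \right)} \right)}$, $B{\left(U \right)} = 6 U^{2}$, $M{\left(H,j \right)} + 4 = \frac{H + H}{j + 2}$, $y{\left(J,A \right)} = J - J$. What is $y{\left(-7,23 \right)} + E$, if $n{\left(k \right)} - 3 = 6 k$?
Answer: $- \frac{53942}{529} \approx -101.97$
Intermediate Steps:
$y{\left(J,A \right)} = 0$
$n{\left(k \right)} = 3 + 6 k$
$M{\left(H,j \right)} = -4 + \frac{2 H}{2 + j}$ ($M{\left(H,j \right)} = -4 + \frac{H + H}{j + 2} = -4 + \frac{2 H}{2 + j}$)
$E = - \frac{53942}{529}$ ($E = -182 + 6 \left(\frac{2 \left(-4 + 4 - 2 \left(3 + 6 \cdot 3\right)\right)}{2 + \left(3 + 6 \cdot 3\right)}\right)^{2} = -182 + 6 \left(\frac{2 \left(-4 + 4 - 2 \left(3 + 18\right)\right)}{2 + \left(3 + 18\right)}\right)^{2} = -182 + 6 \left(\frac{2 \left(-4 + 4 - 42\right)}{2 + 21}\right)^{2} = -182 + 6 \left(\frac{2 \left(-4 + 4 - 42\right)}{23}\right)^{2} = -182 + 6 \left(2 \cdot \frac{1}{23} \left(-42\right)\right)^{2} = -182 + 6 \left(- \frac{84}{23}\right)^{2} = -182 + 6 \cdot \frac{7056}{529} = -182 + \frac{42336}{529} = - \frac{53942}{529} \approx -101.97$)
$y{\left(-7,23 \right)} + E = 0 - \frac{53942}{529} = - \frac{53942}{529}$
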